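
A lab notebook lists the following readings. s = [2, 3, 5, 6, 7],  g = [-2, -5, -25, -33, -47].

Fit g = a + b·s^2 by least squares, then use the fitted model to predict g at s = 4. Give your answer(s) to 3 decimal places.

ĝ = -13.673

Compute the Gram sums: Σ1 = 5, Σs^2 = 123, Σs^2·s^2 = 4419.
Right-hand side: Σg = -112, Σs^2·g = -4169.
So AᵀA·[a, b]ᵀ = Aᵀg: [[5, 123]; [123, 4419]]·[a, b]ᵀ = [-112, -4169]ᵀ.
Eliminating b: 4419·(row 1) − 123·(row 2) gives 6966·a = 4419·(-112) − 123·(-4169) = 17859, so a = 5953/2322.
Then b = ((-4169) − 123·(5953/2322))/4419 = -7069/6966.
At s = 4: ĝ = (5953/2322)·(1) + (-7069/6966)·(16) = -2215/162.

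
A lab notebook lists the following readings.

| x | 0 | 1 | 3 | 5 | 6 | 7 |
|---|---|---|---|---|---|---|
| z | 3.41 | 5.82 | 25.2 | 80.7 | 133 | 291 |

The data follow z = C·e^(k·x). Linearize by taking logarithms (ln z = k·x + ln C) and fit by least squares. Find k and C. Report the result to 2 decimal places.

k = 0.63, C = 3.37

With ln zᵢ as the transformed response and xᵢ as the regressor:
Σx = 22.0000, Σ(x)² = 120.0000, Σln z = 21.1693, Σx·ln z = 102.4509.
Equations: 120.0000·k + 22.0000·ln C = 102.4509;  22.0000·k + 6·ln C = 21.1693.
Slope k = (n·Σx·ln z − Σx·Σln z)/(n·Σ(x)² − (Σx)²) = (6·102.4509 − 22.0000·21.1693)/236.0000 = 0.63128; ln C = (Σln z − k·Σx)/n = 1.21353, so C = exp(1.21353) = 3.36534.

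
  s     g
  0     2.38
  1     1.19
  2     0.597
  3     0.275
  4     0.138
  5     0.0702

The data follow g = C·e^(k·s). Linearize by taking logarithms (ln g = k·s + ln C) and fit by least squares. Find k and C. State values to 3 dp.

k = -0.710, C = 2.399

Taking logs, ln g = k·s + ln C, so regress ln g on s.
Σs = 15.0000, Σ(s)² = 55.0000, Σln g = -5.4027, Σs·ln g = -25.9347.
Normal system: [[55.0000, 15.0000]; [15.0000, 6]]·[k, ln C]ᵀ = [-25.9347, -5.4027]ᵀ.
Δ = 55.0000·6 − (15.0000)² = 105.0000; k = (-25.9347·6 − 15.0000·-5.4027)/105.0000 = -0.71017, ln C = (55.0000·-5.4027 − 15.0000·-25.9347)/105.0000 = 0.87499, so C = exp(0.87499) = 2.39884.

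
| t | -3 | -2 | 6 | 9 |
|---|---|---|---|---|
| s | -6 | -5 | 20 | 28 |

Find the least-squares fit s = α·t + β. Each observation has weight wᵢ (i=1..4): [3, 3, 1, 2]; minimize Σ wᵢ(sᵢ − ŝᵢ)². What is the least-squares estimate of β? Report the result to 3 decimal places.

β = 1.861

The normal system AᵀWA·[α, β]ᵀ = AᵀWs is [[237, 9]; [9, 9]]·[α, β]ᵀ = [708, 43]ᵀ.
Eliminating β: 9·(row 1) − 9·(row 2) gives 2052·α = 9·708 − 9·43 = 5985, so α = 35/12.
Then β = (43 − 9·(35/12))/9 = 67/36.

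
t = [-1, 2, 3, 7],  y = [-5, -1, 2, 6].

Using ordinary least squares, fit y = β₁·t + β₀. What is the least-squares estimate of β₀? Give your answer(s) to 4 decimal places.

β₀ = -3.3206

Compute the Gram sums: Σt·t = 63, Σt = 11, Σ1 = 4.
And Σt·y = 51, Σy = 2.
Normal equations: [[63, 11]; [11, 4]]·[β₁, β₀]ᵀ = [51, 2]ᵀ.
Δ = 63·4 − 11² = 131.
β₁ = (51·4 − 11·2)/131 = 182/131; β₀ = (63·2 − 11·51)/131 = -435/131.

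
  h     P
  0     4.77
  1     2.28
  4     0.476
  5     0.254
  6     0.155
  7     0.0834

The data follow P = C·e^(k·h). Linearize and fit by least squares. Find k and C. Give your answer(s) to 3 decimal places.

Taking logs, ln P = k·h + ln C, so regress ln P on h.
Over the data: Σh = 23.0000, Σ(h)² = 127.0000, Σln P = -4.0747, Σh·ln P = -37.5720.
Normal system: [[127.0000, 23.0000]; [23.0000, 6]]·[k, ln C]ᵀ = [-37.5720, -4.0747]ᵀ.
Solving (det = 233.0000): k = -0.56530, ln C = 1.48787, so C = exp(1.48787) = 4.42763.

k = -0.565, C = 4.428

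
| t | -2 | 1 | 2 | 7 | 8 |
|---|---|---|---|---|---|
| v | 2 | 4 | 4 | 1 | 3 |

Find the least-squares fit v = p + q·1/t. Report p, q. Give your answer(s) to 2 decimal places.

p = 2.39, q = 1.62

Compute the Gram sums: Σ1 = 5, Σ1/t = 71/56, Σ1/t·1/t = 4817/3136.
And Σv = 14, Σ1/t·v = 309/56.
AᵀA·[p, q]ᵀ = Aᵀv becomes [[5, 71/56]; [71/56, 4817/3136]]·[p, q]ᵀ = [14, 309/56]ᵀ.
Δ = 5·(4817/3136) − (71/56)² = 4761/784.
p = (14·(4817/3136) − (71/56)·(309/56))/(4761/784) = 45499/19044; q = (5·(309/56) − (71/56)·14)/(4761/784) = 7714/4761.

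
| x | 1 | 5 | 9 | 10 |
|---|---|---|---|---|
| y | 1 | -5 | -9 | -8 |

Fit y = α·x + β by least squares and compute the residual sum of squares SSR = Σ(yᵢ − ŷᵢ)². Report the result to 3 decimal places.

Entries of AᵀA: Σx·x = 207, Σx = 25, Σ1 = 4.
And Σx·y = -185, Σy = -21.
So AᵀA·[α, β]ᵀ = Aᵀy: [[207, 25]; [25, 4]]·[α, β]ᵀ = [-185, -21]ᵀ.
Δ = 207·4 − 25² = 203.
α = ((-185)·4 − 25·(-21))/203 = -215/203; β = (207·(-21) − 25·(-185))/203 = 278/203.
Residuals: 20/29, -218/203, -170/203, 248/203; SSR = 776/203.

SSR = 3.823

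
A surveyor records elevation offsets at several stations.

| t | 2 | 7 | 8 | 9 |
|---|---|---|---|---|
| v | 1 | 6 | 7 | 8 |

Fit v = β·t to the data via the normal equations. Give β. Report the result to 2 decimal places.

β = 0.87

Entries of MᵀM: Σt·t = 198.
And Σt·v = 172.
Normal equations: [[198]]·[β]ᵀ = [172]ᵀ.
β = 172/198 = 0.868687.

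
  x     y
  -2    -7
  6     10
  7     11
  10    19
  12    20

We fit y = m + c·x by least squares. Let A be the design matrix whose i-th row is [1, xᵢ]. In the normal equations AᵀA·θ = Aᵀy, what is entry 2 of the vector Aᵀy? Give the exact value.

581

Entry 2 ↔ basis x, so (Aᵀy)_{2} = Σᵢ (x)·yᵢ = (-2)·(-7) + (6)·(10) + (7)·(11) + (10)·(19) + (12)·(20) = 581.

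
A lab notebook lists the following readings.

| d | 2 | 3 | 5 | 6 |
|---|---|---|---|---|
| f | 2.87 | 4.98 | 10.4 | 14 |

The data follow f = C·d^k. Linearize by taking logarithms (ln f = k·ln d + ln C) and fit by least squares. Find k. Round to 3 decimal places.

Taking logs, ln f = k·ln d + ln C, so regress ln f on ln d.
Σln d = 5.1930, Σ(ln d)² = 7.4881, Σln f = 7.6406, Σln d·ln f = 10.9921.
Equations: 7.4881·k + 5.1930·ln C = 10.9921;  5.1930·k + 4·ln C = 7.6406.
Δ = 7.4881·4 − (5.1930)² = 2.9856; k = (10.9921·4 − 5.1930·7.6406)/2.9856 = 1.43725, ln C = (7.4881·7.6406 − 5.1930·10.9921)/2.9856 = 0.04426.

k = 1.437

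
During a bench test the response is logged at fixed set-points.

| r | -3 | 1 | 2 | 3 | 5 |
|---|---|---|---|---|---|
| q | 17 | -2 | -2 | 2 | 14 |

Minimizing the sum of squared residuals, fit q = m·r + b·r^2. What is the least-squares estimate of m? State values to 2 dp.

The normal system AᵀA·[m, b]ᵀ = Aᵀq is [[48, 134]; [134, 804]]·[m, b]ᵀ = [19, 511]ᵀ.
Determinant 48·804 − 134² = 20636.
m = (19·804 − 134·511)/20636 = -397/154; b = (48·511 − 134·19)/20636 = 10991/10318.

m = -2.58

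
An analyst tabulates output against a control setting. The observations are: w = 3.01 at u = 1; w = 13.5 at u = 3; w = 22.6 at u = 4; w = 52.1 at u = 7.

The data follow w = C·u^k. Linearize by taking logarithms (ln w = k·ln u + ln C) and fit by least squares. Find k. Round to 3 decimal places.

k = 1.464

With ln wᵢ as the transformed response and ln uᵢ as the regressor:
Σln u = 4.4308, Σ(ln u)² = 6.9153, Σln w = 10.7757, Σln u·ln w = 14.8742.
Normal system: [[6.9153, 4.4308]; [4.4308, 4]]·[k, ln C]ᵀ = [14.8742, 10.7757]ᵀ.
Δ = 6.9153·4 − (4.4308)² = 8.0292; k = (14.8742·4 − 4.4308·10.7757)/8.0292 = 1.46362, ln C = (6.9153·10.7757 − 4.4308·14.8742)/8.0292 = 1.07268.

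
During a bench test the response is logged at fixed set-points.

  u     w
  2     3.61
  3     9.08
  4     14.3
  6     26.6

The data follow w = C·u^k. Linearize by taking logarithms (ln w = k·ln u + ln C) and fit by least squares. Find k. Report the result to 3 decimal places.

Let Y = ln w. Fitting Y = k·ln u + ln C by least squares:
AᵀA = [[6.8196, 4.9698]; [4.9698, 4]], rhs = [12.8799, 9.4310]ᵀ  (here Σln u = 4.9698, Σ(ln u)² = 6.8196, Σln w = 9.4310, Σln u·ln w = 12.8799).
Slope k = (n·Σln u·ln w − Σln u·Σln w)/(n·Σ(ln u)² − (Σln u)²) = (4·12.8799 − 4.9698·9.4310)/2.5794 = 1.80259; ln C = (Σln w − k·Σln u)/n = 0.11811.

k = 1.803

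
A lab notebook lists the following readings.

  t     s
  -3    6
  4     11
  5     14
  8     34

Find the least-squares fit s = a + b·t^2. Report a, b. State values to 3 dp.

Forming XᵀX = [[4, 114]; [114, 5058]] and Xᵀs = [65, 2756]ᵀ gives XᵀX·[a, b]ᵀ = Xᵀs.
Eliminating b: 5058·(row 1) − 114·(row 2) gives 7236·a = 5058·65 − 114·2756 = 14586, so a = 2431/1206.
Then b = (2756 − 114·(2431/1206))/5058 = 1807/3618.

a = 2.016, b = 0.499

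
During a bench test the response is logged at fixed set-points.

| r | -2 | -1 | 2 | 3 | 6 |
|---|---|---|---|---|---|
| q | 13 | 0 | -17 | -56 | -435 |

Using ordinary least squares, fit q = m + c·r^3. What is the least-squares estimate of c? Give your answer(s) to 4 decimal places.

c = -2.0042

AᵀA·[m, c]ᵀ = Aᵀq reads: 5·m + 242·c = -495;  242·m + 47514·c = -95712.
(Σ1 = 5, Σr^3 = 242, Σr^3·r^3 = 47514, Σq = -495, Σr^3·q = -95712.)
Eliminating c: 47514·(row 1) − 242·(row 2) gives 179006·m = 47514·(-495) − 242·(-95712) = -357126, so m = -178563/89503.
Then c = ((-95712) − 242·(-178563/89503))/47514 = -179385/89503.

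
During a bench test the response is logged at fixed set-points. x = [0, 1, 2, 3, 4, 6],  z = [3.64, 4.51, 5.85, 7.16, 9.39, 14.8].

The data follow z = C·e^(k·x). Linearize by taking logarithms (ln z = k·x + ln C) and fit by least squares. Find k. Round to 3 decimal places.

Taking logs, ln z = k·x + ln C, so regress ln z on x.
AᵀA = [[66.0000, 16.0000]; [16.0000, 6]], rhs = [36.0711, 11.4675]ᵀ  (here Σx = 16.0000, Σ(x)² = 66.0000, Σln z = 11.4675, Σx·ln z = 36.0711).
Δ = 66.0000·6 − (16.0000)² = 140.0000; k = (36.0711·6 − 16.0000·11.4675)/140.0000 = 0.23533, ln C = (66.0000·11.4675 − 16.0000·36.0711)/140.0000 = 1.28370.

k = 0.235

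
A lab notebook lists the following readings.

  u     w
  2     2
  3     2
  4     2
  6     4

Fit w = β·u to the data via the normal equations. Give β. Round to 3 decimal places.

With design matrix A, AᵀA = [[65]] and Aᵀw = [42]ᵀ.
Hence β = 42 / 65 ≈ 0.646154.

β = 0.646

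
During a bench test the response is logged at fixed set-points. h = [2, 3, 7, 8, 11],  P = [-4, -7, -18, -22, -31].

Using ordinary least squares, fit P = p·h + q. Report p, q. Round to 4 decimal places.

MᵀM·[p, q]ᵀ = MᵀP reads: 247·p + 31·q = -672;  31·p + 5·q = -82.
Eliminating q: 5·(row 1) − 31·(row 2) gives 274·p = 5·(-672) − 31·(-82) = -818, so p = -409/137.
Then q = ((-82) − 31·(-409/137))/5 = 289/137.

p = -2.9854, q = 2.1095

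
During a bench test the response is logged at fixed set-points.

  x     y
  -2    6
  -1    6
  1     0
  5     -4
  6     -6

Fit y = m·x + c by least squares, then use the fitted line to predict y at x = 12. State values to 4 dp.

From the data, Σx·x = 67, Σx = 9, Σ1 = 5.
For Mᵀy: Σx·y = -74, Σy = 2.
MᵀM·[m, c]ᵀ = Mᵀy becomes [[67, 9]; [9, 5]]·[m, c]ᵀ = [-74, 2]ᵀ.
Δ = 67·5 − 9² = 254.
m = ((-74)·5 − 9·2)/254 = -194/127; c = (67·2 − 9·(-74))/254 = 400/127.
At x = 12: ŷ = (-194/127)·(12) + (400/127)·(1) = -1928/127.

ŷ = -15.1811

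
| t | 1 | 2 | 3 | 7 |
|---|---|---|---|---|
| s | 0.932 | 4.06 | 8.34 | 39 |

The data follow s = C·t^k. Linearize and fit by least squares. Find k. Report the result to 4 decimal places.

Taking logs, ln s = k·ln t + ln C, so regress ln s on ln t.
AᵀA = [[5.4740, 3.7377]; [3.7377, 4]], rhs = [10.4304, 7.1154]ᵀ  (here Σln t = 3.7377, Σ(ln t)² = 5.4740, Σln s = 7.1154, Σln t·ln s = 10.4304).
Slope k = (n·Σln t·ln s − Σln t·Σln s)/(n·Σ(ln t)² − (Σln t)²) = (4·10.4304 − 3.7377·7.1154)/7.9257 = 1.90856; ln C = (Σln s − k·Σln t)/n = -0.00455.

k = 1.9086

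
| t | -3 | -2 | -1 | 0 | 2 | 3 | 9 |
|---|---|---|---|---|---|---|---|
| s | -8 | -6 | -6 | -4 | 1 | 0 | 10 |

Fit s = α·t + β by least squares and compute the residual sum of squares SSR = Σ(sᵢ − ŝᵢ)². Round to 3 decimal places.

SSR = 4.711

With design matrix X, XᵀX = [[108, 8]; [8, 7]] and Xᵀs = [134, -13]ᵀ.
det = 108·7 − 8² = 692.
α = (134·7 − 8·(-13))/692 = 521/346; β = (108·(-13) − 8·134)/692 = -619/173.
Residuals: 33/346, 102/173, -317/346, -73/173, 271/173, -325/346, 9/346; SSR = 815/173.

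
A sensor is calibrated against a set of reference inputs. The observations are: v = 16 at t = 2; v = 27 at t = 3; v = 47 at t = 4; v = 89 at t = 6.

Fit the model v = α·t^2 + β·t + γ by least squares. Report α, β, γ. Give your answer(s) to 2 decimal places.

Entries of AᵀA: Σt^2·t^2 = 1649, Σt^2·t = 315, Σt^2 = 65, Σt·t = 65, Σt = 15, Σ1 = 4.
Moment sums: Σt^2·v = 4263, Σt·v = 835, Σv = 179.
So AᵀA·[α, β, γ]ᵀ = Aᵀv: [[1649, 315, 65]; [315, 65, 15]; [65, 15, 4]]·[α, β, γ]ᵀ = [4263, 835, 179]ᵀ.
Inverting the 3×3 Gram matrix, [α, β, γ]ᵀ = [73/44, 229/44, -19/11]ᵀ.

α = 1.66, β = 5.20, γ = -1.73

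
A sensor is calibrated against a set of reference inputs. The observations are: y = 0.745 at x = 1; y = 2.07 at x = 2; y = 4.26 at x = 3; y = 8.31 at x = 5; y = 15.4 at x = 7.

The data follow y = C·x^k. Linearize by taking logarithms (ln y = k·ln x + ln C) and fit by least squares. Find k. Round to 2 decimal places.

Taking logs, ln y = k·ln x + ln C, so regress ln y on ln x.
XᵀX = [[8.0643, 5.3471]; [5.3471, 5]], rhs = [10.8252, 6.7343]ᵀ  (here Σln x = 5.3471, Σ(ln x)² = 8.0643, Σln y = 6.7343, Σln x·ln y = 10.8252).
Solving (det = 11.7297): k = 1.54456, ln C = -0.30493.

k = 1.54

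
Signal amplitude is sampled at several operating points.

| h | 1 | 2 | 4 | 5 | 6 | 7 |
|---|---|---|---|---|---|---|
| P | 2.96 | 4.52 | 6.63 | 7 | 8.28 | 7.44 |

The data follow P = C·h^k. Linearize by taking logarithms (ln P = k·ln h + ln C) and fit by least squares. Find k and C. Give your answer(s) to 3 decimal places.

k = 0.512, C = 3.081

With ln Pᵢ as the transformed response and ln hᵢ as the regressor:
Σln h = 7.4265, Σ(ln h)² = 11.9895, Σln P = 10.5519, Σln h·ln P = 14.4925.
Normal system: [[11.9895, 7.4265]; [7.4265, 6]]·[k, ln C]ᵀ = [14.4925, 10.5519]ᵀ.
Solving (det = 16.7835): k = 0.51183, ln C = 1.12513, so C = exp(1.12513) = 3.08063.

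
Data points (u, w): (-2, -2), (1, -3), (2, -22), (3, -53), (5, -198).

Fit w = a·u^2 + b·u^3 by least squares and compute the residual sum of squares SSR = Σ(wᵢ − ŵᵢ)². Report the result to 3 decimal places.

SSR = 8.454

Compute the Gram sums: Σu^2·u^2 = 739, Σu^2·u^3 = 3369, Σu^3·u^3 = 16483.
And Σu^2·w = -5526, Σu^3·w = -26344.
So XᵀX·[a, b]ᵀ = Xᵀw: [[739, 3369]; [3369, 16483]]·[a, b]ᵀ = [-5526, -26344]ᵀ.
Δ = 739·16483 − 3369² = 830776.
a = ((-5526)·16483 − 3369·(-26344))/830776 = -1166061/415388; b = (739·(-26344) − 3369·(-5526))/830776 = -425561/415388.
Residuals: 107245/103847, 172729/207694, -267451/103847, -7717/103847, 49913/207694; SSR = 1755905/207694.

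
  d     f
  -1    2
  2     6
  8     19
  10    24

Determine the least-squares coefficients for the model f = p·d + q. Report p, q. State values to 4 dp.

p = 2.0286, q = 3.1143

Compute the Gram sums: Σd·d = 169, Σd = 19, Σ1 = 4.
Moment sums: Σd·f = 402, Σf = 51.
Δ = 169·4 − 19² = 315.
p = (402·4 − 19·51)/315 = 71/35; q = (169·51 − 19·402)/315 = 109/35.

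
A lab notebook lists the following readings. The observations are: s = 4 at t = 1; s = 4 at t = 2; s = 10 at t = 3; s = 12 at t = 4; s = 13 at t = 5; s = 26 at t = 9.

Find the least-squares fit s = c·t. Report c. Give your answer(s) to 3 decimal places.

Normal-equation sums: Σt·t = 136.
Moment sums: Σt·s = 389.
Normal equations: [[136]]·[c]ᵀ = [389]ᵀ.
c = 389/136 = 2.86029.

c = 2.860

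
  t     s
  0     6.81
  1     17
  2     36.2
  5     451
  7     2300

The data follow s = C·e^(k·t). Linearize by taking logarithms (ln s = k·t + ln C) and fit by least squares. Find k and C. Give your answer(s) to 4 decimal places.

k = 0.8287, C = 7.0465

With ln sᵢ as the transformed response and tᵢ as the regressor:
Σt = 15.0000, Σ(t)² = 79.0000, Σln s = 22.1928, Σt·ln s = 94.7533.
Equations: 79.0000·k + 15.0000·ln C = 94.7533;  15.0000·k + 5·ln C = 22.1928.
Δ = 79.0000·5 − (15.0000)² = 170.0000; k = (94.7533·5 − 15.0000·22.1928)/170.0000 = 0.82867, ln C = (79.0000·22.1928 − 15.0000·94.7533)/170.0000 = 1.95254, so C = exp(1.95254) = 7.04654.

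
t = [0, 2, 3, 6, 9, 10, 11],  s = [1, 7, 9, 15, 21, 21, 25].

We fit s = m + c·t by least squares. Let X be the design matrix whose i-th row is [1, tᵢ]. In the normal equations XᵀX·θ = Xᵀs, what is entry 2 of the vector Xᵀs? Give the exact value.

805

Entry 2 ↔ basis t, so (Xᵀs)_{2} = Σᵢ (t)·sᵢ = (0)·(1) + (2)·(7) + (3)·(9) + (6)·(15) + (9)·(21) + (10)·(21) + (11)·(25) = 805.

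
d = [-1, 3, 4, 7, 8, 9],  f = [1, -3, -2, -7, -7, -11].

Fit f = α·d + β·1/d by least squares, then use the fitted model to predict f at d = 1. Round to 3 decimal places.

Sums needed: Σd·d = 220, Σd·1/d = 6, Σ1/d·1/d = 310405/254016.
For Xᵀf: Σd·f = -222, Σ1/d·f = -403/72.
XᵀX·[α, β]ᵀ = Xᵀf becomes [[220, 6]; [6, 310405/254016]]·[α, β]ᵀ = [-222, -403/72]ᵀ.
Eliminating β: (310405/254016)·(row 1) − 6·(row 2) gives (14786131/63504)·α = (310405/254016)·(-222) − 6·(-403/72) = -10063201/42336, so α = -30189603/29572262.
Then β = ((-403/72) − 6·(-30189603/29572262))/(310405/254016) = 6389208/14786131.
At d = 1: f̂ = (-30189603/29572262)·(1) + (6389208/14786131)·(1) = -17411187/29572262.

f̂ = -0.589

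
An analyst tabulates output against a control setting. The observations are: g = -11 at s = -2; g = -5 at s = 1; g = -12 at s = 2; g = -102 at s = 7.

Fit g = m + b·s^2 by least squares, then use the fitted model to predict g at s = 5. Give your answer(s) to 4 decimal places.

From the data, Σ1 = 4, Σs^2 = 58, Σs^2·s^2 = 2434.
Moment sums: Σg = -130, Σs^2·g = -5095.
Determinant 4·2434 − 58² = 6372.
m = ((-130)·2434 − 58·(-5095))/6372 = -3485/1062; b = (4·(-5095) − 58·(-130))/6372 = -1070/531.
At s = 5: ĝ = (-3485/1062)·(1) + (-1070/531)·(25) = -18995/354.

ĝ = -53.6582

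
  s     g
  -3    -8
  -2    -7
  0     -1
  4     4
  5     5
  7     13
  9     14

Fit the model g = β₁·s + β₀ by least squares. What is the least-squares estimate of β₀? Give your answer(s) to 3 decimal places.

AᵀA·[β₁, β₀]ᵀ = Aᵀg reads: 184·β₁ + 20·β₀ = 296;  20·β₁ + 7·β₀ = 20.
Eliminating β₀: 7·(row 1) − 20·(row 2) gives 888·β₁ = 7·296 − 20·20 = 1672, so β₁ = 209/111.
Then β₀ = (20 − 20·(209/111))/7 = -280/111.

β₀ = -2.523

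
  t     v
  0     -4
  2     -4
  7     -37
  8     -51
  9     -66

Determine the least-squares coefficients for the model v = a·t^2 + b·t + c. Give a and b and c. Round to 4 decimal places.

a = -1.0343, b = 2.4696, c = -4.2836

Normal-equation sums: Σt^2·t^2 = 13074, Σt^2·t = 1592, Σt^2 = 198, Σt·t = 198, Σt = 26, Σ1 = 5.
Moment sums: Σt^2·v = -10439, Σt·v = -1269, Σv = -162.
Normal equations: [[13074, 1592, 198]; [1592, 198, 26]; [198, 26, 5]]·[a, b, c]ᵀ = [-10439, -1269, -162]ᵀ.
Inverting the 3×3 Gram matrix, [a, b, c]ᵀ = [-31937/30878, 76255/30878, -66134/15439]ᵀ.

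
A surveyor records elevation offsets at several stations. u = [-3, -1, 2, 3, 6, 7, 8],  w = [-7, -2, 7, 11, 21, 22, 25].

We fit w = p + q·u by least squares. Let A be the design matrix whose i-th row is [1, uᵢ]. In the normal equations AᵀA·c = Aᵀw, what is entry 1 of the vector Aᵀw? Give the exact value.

Entry 1 ↔ basis 1, so (Aᵀw)_{1} = Σᵢ wᵢ = (1)·(-7) + (1)·(-2) + (1)·(7) + (1)·(11) + (1)·(21) + (1)·(22) + (1)·(25) = 77.

77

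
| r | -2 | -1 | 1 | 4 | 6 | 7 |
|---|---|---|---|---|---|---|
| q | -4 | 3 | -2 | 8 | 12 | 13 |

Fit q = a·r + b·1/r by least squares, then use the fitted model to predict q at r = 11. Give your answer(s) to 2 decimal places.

Setting ∂/∂a … = 0 gives: 107·a + 6·b = 198;  6·a + (16657/7056)·b = 20/7.
(Σr·r = 107, Σr·1/r = 6, Σ1/r·1/r = 16657/7056, Σr·q = 198, Σ1/r·q = 20/7.)
Δ = 107·(16657/7056) − 6² = 1528283/7056.
a = (198·(16657/7056) − 6·(20/7))/(1528283/7056) = 3177126/1528283; b = (107·(20/7) − 6·198)/(1528283/7056) = -6225408/1528283.
At r = 11: q̂ = (3177126/1528283)·(11) + (-6225408/1528283)·(1/11) = 378206838/16811113.

q̂ = 22.50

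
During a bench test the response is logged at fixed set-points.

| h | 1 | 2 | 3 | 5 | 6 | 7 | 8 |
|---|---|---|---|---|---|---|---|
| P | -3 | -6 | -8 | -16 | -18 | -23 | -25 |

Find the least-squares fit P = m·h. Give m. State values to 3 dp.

m = -3.128

Entries of AᵀA: Σh·h = 188.
Right-hand side: Σh·P = -588.
Normal equations: [[188]]·[m]ᵀ = [-588]ᵀ.
m = (-588)/188 = -3.12766.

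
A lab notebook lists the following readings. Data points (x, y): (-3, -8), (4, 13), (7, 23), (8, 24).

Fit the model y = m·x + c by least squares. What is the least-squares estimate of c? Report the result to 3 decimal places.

c = 1.054

MᵀM·[m, c]ᵀ = Mᵀy reads: 138·m + 16·c = 429;  16·m + 4·c = 52.
(Σx·x = 138, Σx = 16, Σ1 = 4, Σx·y = 429, Σy = 52.)
det = 138·4 − 16² = 296.
m = (429·4 − 16·52)/296 = 221/74; c = (138·52 − 16·429)/296 = 39/37.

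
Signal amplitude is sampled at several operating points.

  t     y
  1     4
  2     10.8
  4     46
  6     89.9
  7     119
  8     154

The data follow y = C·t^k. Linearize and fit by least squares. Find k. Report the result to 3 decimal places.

k = 1.788

Linearized form: ln y = k·ln t + ln C. From the 6 transformed points,
XᵀX = [[13.7233, 7.8966]; [7.8966, 6]], rhs = [34.7914, 21.9093]ᵀ  (here Σln t = 7.8966, Σ(ln t)² = 13.7233, Σln y = 21.9093, Σln t·ln y = 34.7914).
Solving (det = 19.9843): k = 1.78844, ln C = 1.29780.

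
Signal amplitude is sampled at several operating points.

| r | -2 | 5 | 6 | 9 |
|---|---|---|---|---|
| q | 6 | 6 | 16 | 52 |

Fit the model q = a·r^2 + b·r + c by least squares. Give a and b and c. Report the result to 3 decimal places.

a = 1.020, b = -2.943, c = -4.004

Setting ∂/∂a … = 0 gives: 8498·a + 1062·b + 146·c = 4962;  1062·a + 146·b + 18·c = 582;  146·a + 18·b + 4·c = 80.
(Σr^2·r^2 = 8498, Σr^2·r = 1062, Σr^2 = 146, Σr·r = 146, Σr = 18, Σ1 = 4, Σr^2·q = 4962, Σr·q = 582, Σq = 80.)
Inverting the 3×3 Gram matrix, [a, b, c]ᵀ = [2141/2098, -30873/10490, -21002/5245]ᵀ.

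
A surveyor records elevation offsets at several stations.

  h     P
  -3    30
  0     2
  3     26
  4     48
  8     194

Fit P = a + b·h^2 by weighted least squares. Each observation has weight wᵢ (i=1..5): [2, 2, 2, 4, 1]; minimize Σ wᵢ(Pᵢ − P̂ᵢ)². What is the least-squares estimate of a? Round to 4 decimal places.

a = 0.8350

Sums needed: Σwᵢ·1 = 11, Σwᵢ·h^2 = 164, Σwᵢ·h^2·h^2 = 5444.
Moment sums: Σwᵢ·P = 502, Σwᵢ·h^2·P = 16496.
Determinant 11·5444 − 164² = 32988.
a = (502·5444 − 164·16496)/32988 = 6886/8247; b = (11·16496 − 164·502)/32988 = 24782/8247.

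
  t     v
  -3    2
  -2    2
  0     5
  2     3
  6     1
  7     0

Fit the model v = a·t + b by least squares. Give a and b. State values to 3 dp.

a = -0.230, b = 2.551

Sums needed: Σt·t = 102, Σt = 10, Σ1 = 6.
And Σt·v = 2, Σv = 13.
Determinant 102·6 − 10² = 512.
a = (2·6 − 10·13)/512 = -59/256; b = (102·13 − 10·2)/512 = 653/256.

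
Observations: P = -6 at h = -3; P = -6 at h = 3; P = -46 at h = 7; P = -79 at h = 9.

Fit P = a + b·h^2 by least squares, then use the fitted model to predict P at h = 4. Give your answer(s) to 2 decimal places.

With design matrix A, AᵀA = [[4, 148]; [148, 9124]] and AᵀP = [-137, -8761]ᵀ.
Δ = 4·9124 − 148² = 14592.
a = ((-137)·9124 − 148·(-8761))/14592 = 2915/912; b = (4·(-8761) − 148·(-137))/14592 = -923/912.
At h = 4: P̂ = (2915/912)·(1) + (-923/912)·(16) = -3951/304.

P̂ = -13.00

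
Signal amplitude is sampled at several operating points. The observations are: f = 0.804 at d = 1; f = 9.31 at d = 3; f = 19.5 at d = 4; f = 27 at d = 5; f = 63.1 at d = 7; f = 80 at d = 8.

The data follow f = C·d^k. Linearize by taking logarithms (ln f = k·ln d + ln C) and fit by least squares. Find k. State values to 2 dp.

With ln fᵢ as the transformed response and ln dᵢ as the regressor:
XᵀX = [[13.8297, 8.1197]; [8.1197, 6]], rhs = [29.0508, 16.8059]ᵀ  (here Σln d = 8.1197, Σ(ln d)² = 13.8297, Σln f = 16.8059, Σln d·ln f = 29.0508).
Δ = 13.8297·6 − (8.1197)² = 17.0487; k = (29.0508·6 − 8.1197·16.8059)/17.0487 = 2.21987, ln C = (13.8297·16.8059 − 8.1197·29.0508)/17.0487 = -0.20313.

k = 2.22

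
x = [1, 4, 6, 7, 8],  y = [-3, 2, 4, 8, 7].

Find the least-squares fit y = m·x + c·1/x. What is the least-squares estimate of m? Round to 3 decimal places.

m = 0.975

Sums needed: Σx·x = 166, Σx·1/x = 5, Σ1/x·1/x = 31789/28224.
And Σx·y = 141, Σ1/x·y = 31/168.
AᵀA·[m, c]ᵀ = Aᵀy becomes [[166, 5]; [5, 31789/28224]]·[m, c]ᵀ = [141, 31/168]ᵀ.
Δ = 166·(31789/28224) − 5² = 2285687/14112.
m = (141·(31789/28224) − 5·(31/168))/(2285687/14112) = 4456209/4571374; c = (166·(31/168) − 5·141)/(2285687/14112) = -9516696/2285687.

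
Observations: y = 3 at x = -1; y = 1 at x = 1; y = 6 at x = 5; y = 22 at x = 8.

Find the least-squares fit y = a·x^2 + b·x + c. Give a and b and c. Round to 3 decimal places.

Normal-equation sums: Σx^2·x^2 = 4723, Σx^2·x = 637, Σx^2 = 91, Σx·x = 91, Σx = 13, Σ1 = 4.
For Aᵀy: Σx^2·y = 1562, Σx·y = 204, Σy = 32.
Inverting the 3×3 Gram matrix, [a, b, c]ᵀ = [67/132, -859/572, 4/3]ᵀ.

a = 0.508, b = -1.502, c = 1.333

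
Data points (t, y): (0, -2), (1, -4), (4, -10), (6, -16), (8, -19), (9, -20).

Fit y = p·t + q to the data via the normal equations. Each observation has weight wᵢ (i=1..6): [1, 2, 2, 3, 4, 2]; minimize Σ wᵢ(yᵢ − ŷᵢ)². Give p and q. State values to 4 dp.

Forming AᵀWA = [[560, 78]; [78, 14]] and AᵀWy = [-1344, -194]ᵀ gives AᵀWA·[p, q]ᵀ = AᵀWy.
Eliminating q: 14·(row 1) − 78·(row 2) gives 1756·p = 14·(-1344) − 78·(-194) = -3684, so p = -921/439.
Then q = ((-194) − 78·(-921/439))/14 = -952/439.

p = -2.0979, q = -2.1686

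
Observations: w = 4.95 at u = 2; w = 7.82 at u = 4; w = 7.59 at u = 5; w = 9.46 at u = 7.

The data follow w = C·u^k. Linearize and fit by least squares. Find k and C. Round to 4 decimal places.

Linearized form: ln w = k·ln u + ln C. From the 4 transformed points,
XᵀX = [[8.7791, 5.6348]; [5.6348, 4]], rhs = [11.5944, 7.9300]ᵀ  (here Σln u = 5.6348, Σ(ln u)² = 8.7791, Σln w = 7.9300, Σln u·ln w = 11.5944).
Solving (det = 3.3656): k = 0.50333, ln C = 1.27346, so C = exp(1.27346) = 3.57318.

k = 0.5033, C = 3.5732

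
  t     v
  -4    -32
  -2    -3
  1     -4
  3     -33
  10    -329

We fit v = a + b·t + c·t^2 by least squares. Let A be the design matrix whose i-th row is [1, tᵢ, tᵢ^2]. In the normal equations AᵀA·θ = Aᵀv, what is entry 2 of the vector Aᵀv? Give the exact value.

-3259

Entry 2 ↔ basis t, so (Aᵀv)_{2} = Σᵢ (t)·vᵢ = (-4)·(-32) + (-2)·(-3) + (1)·(-4) + (3)·(-33) + (10)·(-329) = -3259.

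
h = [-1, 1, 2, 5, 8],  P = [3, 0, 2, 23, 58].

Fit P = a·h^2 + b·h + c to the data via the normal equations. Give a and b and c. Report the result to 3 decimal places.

From the data, Σh^2·h^2 = 4739, Σh^2·h = 645, Σh^2 = 95, Σh·h = 95, Σh = 15, Σ1 = 5.
Right-hand side: Σh^2·P = 4298, Σh·P = 580, ΣP = 86.
Inverting the 3×3 Gram matrix, [a, b, c]ᵀ = [96/95, -397/475, 241/475]ᵀ.

a = 1.011, b = -0.836, c = 0.507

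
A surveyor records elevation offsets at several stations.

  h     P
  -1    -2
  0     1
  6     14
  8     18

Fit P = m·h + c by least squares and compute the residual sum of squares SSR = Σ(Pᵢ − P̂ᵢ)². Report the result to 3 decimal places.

SSR = 0.400

Compute the Gram sums: Σh·h = 101, Σh = 13, Σ1 = 4.
And Σh·P = 230, ΣP = 31.
XᵀX·[m, c]ᵀ = XᵀP becomes [[101, 13]; [13, 4]]·[m, c]ᵀ = [230, 31]ᵀ.
Eliminating c: 4·(row 1) − 13·(row 2) gives 235·m = 4·230 − 13·31 = 517, so m = 11/5.
Then c = (31 − 13·(11/5))/4 = 3/5.
Residuals: -2/5, 2/5, 1/5, -1/5; SSR = 2/5.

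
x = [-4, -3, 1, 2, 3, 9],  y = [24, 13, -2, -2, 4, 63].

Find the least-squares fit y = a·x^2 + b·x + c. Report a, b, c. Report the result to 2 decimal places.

a = 1.01, b = -1.95, c = -0.89

Sums needed: Σx^2·x^2 = 6996, Σx^2·x = 674, Σx^2 = 120, Σx·x = 120, Σx = 8, Σ1 = 6.
For Aᵀy: Σx^2·y = 5630, Σx·y = 438, Σy = 100.
AᵀA·[a, b, c]ᵀ = Aᵀy becomes [[6996, 674, 120]; [674, 120, 8]; [120, 8, 6]]·[a, b, c]ᵀ = [5630, 438, 100]ᵀ.
Solving the 3×3 system (Gaussian elimination) gives a = 180211/178725, b = -116393/59575, c = -159898/178725.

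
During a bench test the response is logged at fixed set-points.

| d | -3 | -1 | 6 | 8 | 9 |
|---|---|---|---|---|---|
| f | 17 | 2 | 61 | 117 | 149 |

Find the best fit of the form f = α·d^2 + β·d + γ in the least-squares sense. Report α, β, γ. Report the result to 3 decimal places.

α = 1.982, β = -1.000, γ = -2.725

The normal equations are: 12035·α + 1429·β + 191·γ = 21908;  1429·α + 191·β + 19·γ = 2590;  191·α + 19·β + 5·γ = 346.
(Σd^2·d^2 = 12035, Σd^2·d = 1429, Σd^2 = 191, Σd·d = 191, Σd = 19, Σ1 = 5, Σd^2·f = 21908, Σd·f = 2590, Σf = 346.)
Inverting the 3×3 Gram matrix, [α, β, γ]ᵀ = [56561/28533, -28522/28533, -25921/9511]ᵀ.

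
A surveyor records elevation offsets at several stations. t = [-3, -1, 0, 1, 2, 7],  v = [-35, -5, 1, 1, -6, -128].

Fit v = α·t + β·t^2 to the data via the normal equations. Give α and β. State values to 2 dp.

MᵀM·[α, β]ᵀ = Mᵀv reads: 64·α + 324·β = -797;  324·α + 2500·β = -6615.
Δ = 64·2500 − 324² = 55024.
α = ((-797)·2500 − 324·(-6615))/55024 = 18845/6878; β = (64·(-6615) − 324·(-797))/55024 = -41283/13756.

α = 2.74, β = -3.00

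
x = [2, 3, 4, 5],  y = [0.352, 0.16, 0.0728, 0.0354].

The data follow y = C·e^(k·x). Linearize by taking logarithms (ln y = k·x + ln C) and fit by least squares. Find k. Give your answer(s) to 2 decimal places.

k = -0.77

Taking logs, ln y = k·x + ln C, so regress ln y on x.
Σx = 14.0000, Σ(x)² = 54.0000, Σln y = -8.8378, Σx·ln y = -34.7714.
Equations: 54.0000·k + 14.0000·ln C = -34.7714;  14.0000·k + 4·ln C = -8.8378.
Slope k = (n·Σx·ln y − Σx·Σln y)/(n·Σ(x)² − (Σx)²) = (4·-34.7714 − 14.0000·-8.8378)/20.0000 = -0.76782; ln C = (Σln y − k·Σx)/n = 0.47793.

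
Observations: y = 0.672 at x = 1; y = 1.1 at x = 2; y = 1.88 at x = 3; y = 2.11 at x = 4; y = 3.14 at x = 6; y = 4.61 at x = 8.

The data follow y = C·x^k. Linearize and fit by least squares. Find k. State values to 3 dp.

k = 0.915

With ln yᵢ as the transformed response and ln xᵢ as the regressor:
AᵀA = [[11.1437, 7.0493]; [7.0493, 6]], rhs = [7.0227, 3.7482]ᵀ  (here Σln x = 7.0493, Σ(ln x)² = 11.1437, Σln y = 3.7482, Σln x·ln y = 7.0227).
Solving (det = 17.1702): k = 0.91521, ln C = -0.45055.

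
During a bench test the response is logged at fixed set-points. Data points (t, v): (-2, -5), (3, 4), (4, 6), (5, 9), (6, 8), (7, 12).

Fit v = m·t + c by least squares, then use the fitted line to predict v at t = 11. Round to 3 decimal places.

The normal system XᵀX·[m, c]ᵀ = Xᵀv is [[139, 23]; [23, 6]]·[m, c]ᵀ = [223, 34]ᵀ.
Eliminating c: 6·(row 1) − 23·(row 2) gives 305·m = 6·223 − 23·34 = 556, so m = 556/305.
Then c = (34 − 23·(556/305))/6 = -403/305.
At t = 11: v̂ = (556/305)·(11) + (-403/305)·(1) = 5713/305.

v̂ = 18.731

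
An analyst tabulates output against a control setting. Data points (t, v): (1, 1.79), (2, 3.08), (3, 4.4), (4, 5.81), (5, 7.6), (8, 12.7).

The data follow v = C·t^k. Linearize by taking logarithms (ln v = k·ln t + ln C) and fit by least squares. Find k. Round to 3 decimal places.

k = 0.939

Linearized form: ln v = k·ln t + ln C. From the 6 transformed points,
Σln t = 6.8669, Σ(ln t)² = 10.5236, Σln v = 9.5181, Σln t·ln v = 13.3960.
Normal system: [[10.5236, 6.8669]; [6.8669, 6]]·[k, ln C]ᵀ = [13.3960, 9.5181]ᵀ.
Slope k = (n·Σln t·ln v − Σln t·Σln v)/(n·Σ(ln t)² − (Σln t)²) = (6·13.3960 − 6.8669·9.5181)/15.9867 = 0.93929; ln C = (Σln v − k·Σln t)/n = 0.51134.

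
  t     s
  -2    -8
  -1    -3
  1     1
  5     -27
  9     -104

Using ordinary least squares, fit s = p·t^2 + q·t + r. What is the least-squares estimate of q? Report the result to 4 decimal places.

q = 1.7874

With design matrix A, AᵀA = [[7204, 846, 112]; [846, 112, 12]; [112, 12, 5]] and Aᵀs = [-9133, -1051, -141]ᵀ.
Inverting the 3×3 Gram matrix, [p, q, r]ᵀ = [-16495/11054, 256849/143702, 67255/71851]ᵀ.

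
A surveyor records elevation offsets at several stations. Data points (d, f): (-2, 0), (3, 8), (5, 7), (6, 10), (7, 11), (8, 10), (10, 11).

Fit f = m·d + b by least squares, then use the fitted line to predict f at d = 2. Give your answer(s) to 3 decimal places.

Entries of XᵀX: Σd·d = 287, Σd = 37, Σ1 = 7.
Moment sums: Σd·f = 386, Σf = 57.
So XᵀX·[m, b]ᵀ = Xᵀf: [[287, 37]; [37, 7]]·[m, b]ᵀ = [386, 57]ᵀ.
Eliminating b: 7·(row 1) − 37·(row 2) gives 640·m = 7·386 − 37·57 = 593, so m = 593/640.
Then b = (57 − 37·(593/640))/7 = 2077/640.
At d = 2: f̂ = (593/640)·(2) + (2077/640)·(1) = 3263/640.

f̂ = 5.098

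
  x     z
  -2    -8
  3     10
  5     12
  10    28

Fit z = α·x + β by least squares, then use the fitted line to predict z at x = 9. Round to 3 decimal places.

Normal-equation sums: Σx·x = 138, Σx = 16, Σ1 = 4.
Moment sums: Σx·z = 386, Σz = 42.
So AᵀA·[α, β]ᵀ = Aᵀz: [[138, 16]; [16, 4]]·[α, β]ᵀ = [386, 42]ᵀ.
det = 138·4 − 16² = 296.
α = (386·4 − 16·42)/296 = 109/37; β = (138·42 − 16·386)/296 = -95/74.
At x = 9: ẑ = (109/37)·(9) + (-95/74)·(1) = 1867/74.

ẑ = 25.230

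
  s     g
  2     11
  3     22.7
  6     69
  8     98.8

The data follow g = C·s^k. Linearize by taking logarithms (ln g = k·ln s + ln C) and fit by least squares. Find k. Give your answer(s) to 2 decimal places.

k = 1.59

Let Y = ln g. Fitting Y = k·ln s + ln C by least squares:
Σln s = 5.6630, Σ(ln s)² = 9.2219, Σln g = 14.3475, Σln s·ln g = 22.2299.
Equations: 9.2219·k + 5.6630·ln C = 22.2299;  5.6630·k + 4·ln C = 14.3475.
Solving (det = 4.8184): k = 1.59195, ln C = 1.33308.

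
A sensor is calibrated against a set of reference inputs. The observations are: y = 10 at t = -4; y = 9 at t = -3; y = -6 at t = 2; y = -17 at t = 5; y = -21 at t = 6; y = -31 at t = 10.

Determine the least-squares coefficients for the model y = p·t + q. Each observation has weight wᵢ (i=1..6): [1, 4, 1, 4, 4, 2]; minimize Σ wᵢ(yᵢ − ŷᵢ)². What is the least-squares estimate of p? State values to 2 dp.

Setting ∂/∂p … = 0 gives: 500·p + 50·q = -1624;  50·p + 16·q = -174.
(Σwᵢ·t·t = 500, Σwᵢ·t = 50, Σwᵢ·1 = 16, Σwᵢ·t·y = -1624, Σwᵢ·y = -174.)
det = 500·16 − 50² = 5500.
p = ((-1624)·16 − 50·(-174))/5500 = -4321/1375; q = (500·(-174) − 50·(-1624))/5500 = -58/55.

p = -3.14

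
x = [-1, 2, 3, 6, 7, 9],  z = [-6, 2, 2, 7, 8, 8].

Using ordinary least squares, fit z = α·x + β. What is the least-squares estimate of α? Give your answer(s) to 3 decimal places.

α = 1.411

From the data, Σx·x = 180, Σx = 26, Σ1 = 6.
For Aᵀz: Σx·z = 186, Σz = 21.
AᵀA·[α, β]ᵀ = Aᵀz becomes [[180, 26]; [26, 6]]·[α, β]ᵀ = [186, 21]ᵀ.
Eliminating β: 6·(row 1) − 26·(row 2) gives 404·α = 6·186 − 26·21 = 570, so α = 285/202.
Then β = (21 − 26·(285/202))/6 = -264/101.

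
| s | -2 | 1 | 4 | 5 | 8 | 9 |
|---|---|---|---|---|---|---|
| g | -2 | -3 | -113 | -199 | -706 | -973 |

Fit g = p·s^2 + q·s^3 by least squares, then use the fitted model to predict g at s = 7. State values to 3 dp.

ĝ = -490.351

From the data, Σs^2·s^2 = 11555, Σs^2·s^3 = 95935, Σs^3·s^3 = 813371.
And Σs^2·g = -130791, Σs^3·g = -1102883.
Eliminating q: 813371·(row 1) − 95935·(row 2) gives 194977680·p = 813371·(-130791) − 95935·(-1102883) = -576525856, so p = -36032866/12186105.
Then q = ((-1102883) − 95935·(-36032866/12186105))/813371 = -2454731/2437221.
At s = 7: ĝ = (-36032866/12186105)·(49) + (-2454731/2437221)·(343) = -5975474099/12186105.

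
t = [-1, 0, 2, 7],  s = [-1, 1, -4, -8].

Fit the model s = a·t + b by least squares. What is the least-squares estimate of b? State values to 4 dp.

b = -0.9474

Compute the Gram sums: Σt·t = 54, Σt = 8, Σ1 = 4.
And Σt·s = -63, Σs = -12.
det = 54·4 − 8² = 152.
a = ((-63)·4 − 8·(-12))/152 = -39/38; b = (54·(-12) − 8·(-63))/152 = -18/19.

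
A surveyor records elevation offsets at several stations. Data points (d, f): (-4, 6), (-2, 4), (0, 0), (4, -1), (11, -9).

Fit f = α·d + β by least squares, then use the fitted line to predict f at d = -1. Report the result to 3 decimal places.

Forming XᵀX = [[157, 9]; [9, 5]] and Xᵀf = [-135, 0]ᵀ gives XᵀX·[α, β]ᵀ = Xᵀf.
Δ = 157·5 − 9² = 704.
α = ((-135)·5 − 9·0)/704 = -675/704; β = (157·0 − 9·(-135))/704 = 1215/704.
At d = -1: f̂ = (-675/704)·(-1) + (1215/704)·(1) = 945/352.

f̂ = 2.685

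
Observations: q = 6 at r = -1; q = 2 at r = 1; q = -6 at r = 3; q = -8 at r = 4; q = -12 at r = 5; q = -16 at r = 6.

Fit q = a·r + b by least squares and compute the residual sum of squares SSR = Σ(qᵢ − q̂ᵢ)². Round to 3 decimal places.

SSR = 4.275

From the data, Σr·r = 88, Σr = 18, Σ1 = 6.
Right-hand side: Σr·q = -210, Σq = -34.
det = 88·6 − 18² = 204.
a = ((-210)·6 − 18·(-34))/204 = -54/17; b = (88·(-34) − 18·(-210))/204 = 197/51.
Residuals: -53/51, 67/51, -1/3, 43/51, 1/51, -41/51; SSR = 218/51.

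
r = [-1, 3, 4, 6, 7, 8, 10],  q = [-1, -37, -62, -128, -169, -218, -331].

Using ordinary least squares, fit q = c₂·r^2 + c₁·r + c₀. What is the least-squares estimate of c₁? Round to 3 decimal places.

Sums needed: Σr^2·r^2 = 18131, Σr^2·r = 2161, Σr^2 = 275, Σr·r = 275, Σr = 37, Σ1 = 7.
For Xᵀq: Σr^2·q = -61267, Σr·q = -7363, Σq = -946.
Normal equations: [[18131, 2161, 275]; [2161, 275, 37]; [275, 37, 7]]·[c₂, c₁, c₀]ᵀ = [-61267, -7363, -946]ᵀ.
Inverting the 3×3 Gram matrix, [c₂, c₁, c₀]ᵀ = [-425237/142716, -457925/142716, -13404/11893]ᵀ.

c₁ = -3.209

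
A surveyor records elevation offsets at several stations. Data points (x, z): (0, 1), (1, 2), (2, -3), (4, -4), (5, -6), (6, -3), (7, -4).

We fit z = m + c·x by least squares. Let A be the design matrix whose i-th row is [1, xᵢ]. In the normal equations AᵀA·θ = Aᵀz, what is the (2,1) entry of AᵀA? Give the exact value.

25

Row 2 ↔ basis x, column 1 ↔ basis 1, so (AᵀA)_{2,1} = Σᵢ x = (0)·(1) + (1)·(1) + (2)·(1) + (4)·(1) + (5)·(1) + (6)·(1) + (7)·(1) = 25.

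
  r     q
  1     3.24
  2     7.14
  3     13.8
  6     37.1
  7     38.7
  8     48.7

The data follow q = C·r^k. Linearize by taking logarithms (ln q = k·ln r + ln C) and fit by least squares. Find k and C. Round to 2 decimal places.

k = 1.33, C = 3.12

Let Y = ln q. Fitting Y = k·ln r + ln C by least squares:
AᵀA = [[13.0084, 7.6089]; [7.6089, 6]], rhs = [25.9147, 16.9211]ᵀ  (here Σln r = 7.6089, Σ(ln r)² = 13.0084, Σln q = 16.9211, Σln r·ln q = 25.9147).
Δ = 13.0084·6 − (7.6089)² = 20.1558; k = (25.9147·6 − 7.6089·16.9211)/20.1558 = 1.32657, ln C = (13.0084·16.9211 − 7.6089·25.9147)/20.1558 = 1.13790, so C = exp(1.13790) = 3.12021.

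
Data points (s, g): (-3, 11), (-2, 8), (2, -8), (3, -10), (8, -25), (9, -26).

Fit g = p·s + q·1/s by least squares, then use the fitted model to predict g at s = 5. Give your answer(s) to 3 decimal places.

Sums needed: Σs·s = 171, Σs·1/s = 6, Σ1/s·1/s = 3889/5184.
For Mᵀg: Σs·g = -529, Σ1/s·g = -1513/72.
So MᵀM·[p, q]ᵀ = Mᵀg: [[171, 6]; [6, 3889/5184]]·[p, q]ᵀ = [-529, -1513/72]ᵀ.
Δ = 171·(3889/5184) − 6² = 53155/576.
p = ((-529)·(3889/5184) − 6·(-1513/72))/(53155/576) = -280733/95679; q = (171·(-1513/72) − 6·(-529))/(53155/576) = -48312/10631.
At s = 5: ĝ = (-280733/95679)·(5) + (-48312/10631)·(1/5) = -7453133/478395.

ĝ = -15.579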